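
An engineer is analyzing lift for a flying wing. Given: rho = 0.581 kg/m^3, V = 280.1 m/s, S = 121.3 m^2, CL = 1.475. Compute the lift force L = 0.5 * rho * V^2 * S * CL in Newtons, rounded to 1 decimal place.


Step 1: Calculate dynamic pressure q = 0.5 * 0.581 * 280.1^2 = 0.5 * 0.581 * 78456.01 = 22791.4709 Pa
Step 2: Multiply by wing area and lift coefficient: L = 22791.4709 * 121.3 * 1.475
Step 3: L = 2764605.4208 * 1.475 = 4077793.0 N

4077793.0


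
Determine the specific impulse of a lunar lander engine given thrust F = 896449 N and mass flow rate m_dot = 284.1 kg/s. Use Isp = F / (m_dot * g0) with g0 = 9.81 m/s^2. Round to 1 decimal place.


Step 1: m_dot * g0 = 284.1 * 9.81 = 2787.02
Step 2: Isp = 896449 / 2787.02 = 321.7 s

321.7


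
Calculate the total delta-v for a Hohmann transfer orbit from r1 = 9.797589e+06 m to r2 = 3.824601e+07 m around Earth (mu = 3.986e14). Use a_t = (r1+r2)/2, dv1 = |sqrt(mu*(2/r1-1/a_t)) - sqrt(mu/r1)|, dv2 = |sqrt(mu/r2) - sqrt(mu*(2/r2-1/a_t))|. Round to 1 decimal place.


Step 1: Transfer semi-major axis a_t = (9.797589e+06 + 3.824601e+07) / 2 = 2.402180e+07 m
Step 2: v1 (circular at r1) = sqrt(mu/r1) = 6378.36 m/s
Step 3: v_t1 = sqrt(mu*(2/r1 - 1/a_t)) = 8048.21 m/s
Step 4: dv1 = |8048.21 - 6378.36| = 1669.85 m/s
Step 5: v2 (circular at r2) = 3228.31 m/s, v_t2 = 2061.73 m/s
Step 6: dv2 = |3228.31 - 2061.73| = 1166.58 m/s
Step 7: Total delta-v = 1669.85 + 1166.58 = 2836.4 m/s

2836.4


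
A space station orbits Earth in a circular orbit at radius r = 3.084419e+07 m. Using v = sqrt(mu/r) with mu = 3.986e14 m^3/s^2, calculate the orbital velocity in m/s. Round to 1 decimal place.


Step 1: mu / r = 3.986e14 / 3.084419e+07 = 12923017.2684
Step 2: v = sqrt(12923017.2684) = 3594.9 m/s

3594.9


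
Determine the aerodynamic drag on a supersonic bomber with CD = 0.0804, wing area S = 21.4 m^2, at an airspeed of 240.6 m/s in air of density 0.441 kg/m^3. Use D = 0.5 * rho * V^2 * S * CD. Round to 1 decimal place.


Step 1: Dynamic pressure q = 0.5 * 0.441 * 240.6^2 = 12764.3834 Pa
Step 2: Drag D = q * S * CD = 12764.3834 * 21.4 * 0.0804
Step 3: D = 21961.9 N

21961.9


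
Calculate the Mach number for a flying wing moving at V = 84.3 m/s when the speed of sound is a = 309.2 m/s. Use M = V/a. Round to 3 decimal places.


Step 1: M = V / a = 84.3 / 309.2
Step 2: M = 0.273

0.273


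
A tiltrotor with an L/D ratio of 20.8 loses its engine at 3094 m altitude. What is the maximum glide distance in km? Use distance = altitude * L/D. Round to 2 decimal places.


Step 1: Glide distance = altitude * L/D = 3094 * 20.8 = 64355.2 m
Step 2: Convert to km: 64355.2 / 1000 = 64.36 km

64.36


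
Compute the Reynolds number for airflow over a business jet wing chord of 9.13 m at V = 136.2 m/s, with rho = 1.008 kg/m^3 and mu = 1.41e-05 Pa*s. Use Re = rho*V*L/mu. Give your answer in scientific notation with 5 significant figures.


Step 1: Numerator = rho * V * L = 1.008 * 136.2 * 9.13 = 1253.454048
Step 2: Re = 1253.454048 / 1.41e-05
Step 3: Re = 8.8897e+07

8.8897e+07


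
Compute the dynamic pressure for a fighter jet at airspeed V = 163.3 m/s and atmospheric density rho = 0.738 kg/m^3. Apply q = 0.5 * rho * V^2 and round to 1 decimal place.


Step 1: V^2 = 163.3^2 = 26666.89
Step 2: q = 0.5 * 0.738 * 26666.89
Step 3: q = 9840.1 Pa

9840.1


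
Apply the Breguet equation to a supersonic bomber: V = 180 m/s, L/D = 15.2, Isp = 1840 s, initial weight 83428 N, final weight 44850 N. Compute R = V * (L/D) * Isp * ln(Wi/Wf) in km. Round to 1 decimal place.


Step 1: Coefficient = V * (L/D) * Isp = 180 * 15.2 * 1840 = 5034240.0 m
Step 2: Wi/Wf = 83428 / 44850 = 1.860156
Step 3: ln(1.860156) = 0.62066
Step 4: R = 5034240.0 * 0.62066 = 3124553.4 m = 3124.6 km

3124.6


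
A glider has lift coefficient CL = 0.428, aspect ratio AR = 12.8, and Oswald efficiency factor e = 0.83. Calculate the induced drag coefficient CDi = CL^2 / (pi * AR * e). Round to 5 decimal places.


Step 1: CL^2 = 0.428^2 = 0.183184
Step 2: pi * AR * e = 3.14159 * 12.8 * 0.83 = 33.37628
Step 3: CDi = 0.183184 / 33.37628 = 0.00549

0.00549


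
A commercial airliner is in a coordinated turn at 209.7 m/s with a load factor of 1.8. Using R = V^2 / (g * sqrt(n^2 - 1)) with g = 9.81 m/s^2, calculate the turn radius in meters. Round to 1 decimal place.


Step 1: V^2 = 209.7^2 = 43974.09
Step 2: n^2 - 1 = 1.8^2 - 1 = 2.24
Step 3: sqrt(2.24) = 1.496663
Step 4: R = 43974.09 / (9.81 * 1.496663) = 2995.0 m

2995.0


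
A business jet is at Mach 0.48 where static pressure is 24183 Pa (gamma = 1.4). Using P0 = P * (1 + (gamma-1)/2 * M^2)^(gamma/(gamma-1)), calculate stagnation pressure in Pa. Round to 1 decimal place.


Step 1: (gamma-1)/2 * M^2 = 0.2 * 0.2304 = 0.04608
Step 2: 1 + 0.04608 = 1.04608
Step 3: Exponent gamma/(gamma-1) = 3.5
Step 4: P0 = 24183 * 1.04608^3.5 = 28313.1 Pa

28313.1


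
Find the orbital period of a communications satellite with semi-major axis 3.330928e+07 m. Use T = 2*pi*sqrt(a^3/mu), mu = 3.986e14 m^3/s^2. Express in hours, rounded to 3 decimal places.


Step 1: a^3 / mu = 3.695692e+22 / 3.986e14 = 9.271680e+07
Step 2: sqrt(9.271680e+07) = 9628.9564 s
Step 3: T = 2*pi * 9628.9564 = 60500.52 s
Step 4: T in hours = 60500.52 / 3600 = 16.806 hours

16.806


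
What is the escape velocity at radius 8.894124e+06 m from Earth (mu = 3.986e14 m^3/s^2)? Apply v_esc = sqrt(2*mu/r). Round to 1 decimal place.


Step 1: 2*mu/r = 2 * 3.986e14 / 8.894124e+06 = 89632211.1093
Step 2: v_esc = sqrt(89632211.1093) = 9467.4 m/s

9467.4


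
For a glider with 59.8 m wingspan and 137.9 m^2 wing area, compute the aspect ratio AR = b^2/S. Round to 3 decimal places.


Step 1: b^2 = 59.8^2 = 3576.04
Step 2: AR = 3576.04 / 137.9 = 25.932

25.932


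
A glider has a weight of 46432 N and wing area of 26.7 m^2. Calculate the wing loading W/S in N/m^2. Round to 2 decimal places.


Step 1: Wing loading = W / S = 46432 / 26.7
Step 2: Wing loading = 1739.03 N/m^2

1739.03


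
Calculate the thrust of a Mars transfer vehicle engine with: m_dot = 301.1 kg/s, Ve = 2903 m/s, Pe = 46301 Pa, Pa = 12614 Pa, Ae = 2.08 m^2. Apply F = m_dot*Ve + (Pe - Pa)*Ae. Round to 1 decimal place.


Step 1: Momentum thrust = m_dot * Ve = 301.1 * 2903 = 874093.3 N
Step 2: Pressure thrust = (Pe - Pa) * Ae = (46301 - 12614) * 2.08 = 70068.96 N
Step 3: Total thrust F = 874093.3 + 70068.96 = 944162.3 N

944162.3


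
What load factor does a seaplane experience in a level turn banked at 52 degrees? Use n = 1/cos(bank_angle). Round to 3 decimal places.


Step 1: Convert 52 degrees to radians = 0.907571
Step 2: cos(52 deg) = 0.615661
Step 3: n = 1 / 0.615661 = 1.624

1.624


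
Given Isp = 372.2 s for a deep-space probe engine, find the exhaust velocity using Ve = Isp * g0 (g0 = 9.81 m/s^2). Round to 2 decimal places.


Step 1: Ve = Isp * g0 = 372.2 * 9.81
Step 2: Ve = 3651.28 m/s

3651.28


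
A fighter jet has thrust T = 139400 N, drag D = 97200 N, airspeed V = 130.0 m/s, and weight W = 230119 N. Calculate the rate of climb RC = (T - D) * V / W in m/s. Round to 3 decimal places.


Step 1: Excess thrust = T - D = 139400 - 97200 = 42200 N
Step 2: Excess power = 42200 * 130.0 = 5486000.0 W
Step 3: RC = 5486000.0 / 230119 = 23.840 m/s

23.840


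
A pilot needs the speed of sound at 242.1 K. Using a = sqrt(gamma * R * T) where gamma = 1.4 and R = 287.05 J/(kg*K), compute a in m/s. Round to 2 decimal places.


Step 1: gamma * R * T = 1.4 * 287.05 * 242.1 = 97292.727
Step 2: a = sqrt(97292.727) = 311.92 m/s

311.92


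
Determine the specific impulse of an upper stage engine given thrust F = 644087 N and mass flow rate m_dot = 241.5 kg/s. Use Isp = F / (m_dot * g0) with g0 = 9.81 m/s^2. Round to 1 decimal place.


Step 1: m_dot * g0 = 241.5 * 9.81 = 2369.12
Step 2: Isp = 644087 / 2369.12 = 271.9 s

271.9


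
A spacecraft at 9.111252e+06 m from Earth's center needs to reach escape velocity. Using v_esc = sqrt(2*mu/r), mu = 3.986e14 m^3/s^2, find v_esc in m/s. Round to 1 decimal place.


Step 1: 2*mu/r = 2 * 3.986e14 / 9.111252e+06 = 87496207.9855
Step 2: v_esc = sqrt(87496207.9855) = 9353.9 m/s

9353.9


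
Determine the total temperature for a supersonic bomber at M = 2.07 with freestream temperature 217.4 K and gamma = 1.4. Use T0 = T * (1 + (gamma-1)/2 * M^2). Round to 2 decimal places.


Step 1: (gamma-1)/2 = 0.2
Step 2: M^2 = 4.2849
Step 3: 1 + 0.2 * 4.2849 = 1.85698
Step 4: T0 = 217.4 * 1.85698 = 403.71 K

403.71


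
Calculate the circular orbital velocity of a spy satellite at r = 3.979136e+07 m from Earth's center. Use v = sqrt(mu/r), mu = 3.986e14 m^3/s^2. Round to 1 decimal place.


Step 1: mu / r = 3.986e14 / 3.979136e+07 = 10017249.9759
Step 2: v = sqrt(10017249.9759) = 3165.0 m/s

3165.0


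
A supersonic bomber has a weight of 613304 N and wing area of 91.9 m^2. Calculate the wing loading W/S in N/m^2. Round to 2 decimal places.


Step 1: Wing loading = W / S = 613304 / 91.9
Step 2: Wing loading = 6673.60 N/m^2

6673.60


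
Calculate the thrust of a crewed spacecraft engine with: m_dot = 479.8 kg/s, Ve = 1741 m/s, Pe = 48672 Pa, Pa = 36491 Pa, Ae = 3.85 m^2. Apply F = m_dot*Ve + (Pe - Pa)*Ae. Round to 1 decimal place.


Step 1: Momentum thrust = m_dot * Ve = 479.8 * 1741 = 835331.8 N
Step 2: Pressure thrust = (Pe - Pa) * Ae = (48672 - 36491) * 3.85 = 46896.85 N
Step 3: Total thrust F = 835331.8 + 46896.85 = 882228.7 N

882228.7


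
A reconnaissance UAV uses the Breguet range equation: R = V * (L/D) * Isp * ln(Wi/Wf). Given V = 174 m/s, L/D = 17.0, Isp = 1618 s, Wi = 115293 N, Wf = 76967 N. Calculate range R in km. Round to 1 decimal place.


Step 1: Coefficient = V * (L/D) * Isp = 174 * 17.0 * 1618 = 4786044.0 m
Step 2: Wi/Wf = 115293 / 76967 = 1.497954
Step 3: ln(1.497954) = 0.4041
Step 4: R = 4786044.0 * 0.4041 = 1934040.2 m = 1934.0 km

1934.0


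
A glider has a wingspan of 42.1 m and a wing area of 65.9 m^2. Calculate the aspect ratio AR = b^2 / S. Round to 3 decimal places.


Step 1: b^2 = 42.1^2 = 1772.41
Step 2: AR = 1772.41 / 65.9 = 26.895

26.895


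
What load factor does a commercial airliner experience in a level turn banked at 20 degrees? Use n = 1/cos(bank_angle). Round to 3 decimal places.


Step 1: Convert 20 degrees to radians = 0.349066
Step 2: cos(20 deg) = 0.939693
Step 3: n = 1 / 0.939693 = 1.064

1.064


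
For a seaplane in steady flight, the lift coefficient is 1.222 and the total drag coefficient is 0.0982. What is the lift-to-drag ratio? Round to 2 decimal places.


Step 1: L/D = CL / CD = 1.222 / 0.0982
Step 2: L/D = 12.44

12.44


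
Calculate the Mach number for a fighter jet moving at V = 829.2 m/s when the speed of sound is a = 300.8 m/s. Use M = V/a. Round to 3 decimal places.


Step 1: M = V / a = 829.2 / 300.8
Step 2: M = 2.757

2.757


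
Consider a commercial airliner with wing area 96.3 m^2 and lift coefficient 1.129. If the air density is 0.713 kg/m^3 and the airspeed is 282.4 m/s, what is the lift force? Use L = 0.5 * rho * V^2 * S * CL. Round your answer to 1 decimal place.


Step 1: Calculate dynamic pressure q = 0.5 * 0.713 * 282.4^2 = 0.5 * 0.713 * 79749.76 = 28430.7894 Pa
Step 2: Multiply by wing area and lift coefficient: L = 28430.7894 * 96.3 * 1.129
Step 3: L = 2737885.0231 * 1.129 = 3091072.2 N

3091072.2


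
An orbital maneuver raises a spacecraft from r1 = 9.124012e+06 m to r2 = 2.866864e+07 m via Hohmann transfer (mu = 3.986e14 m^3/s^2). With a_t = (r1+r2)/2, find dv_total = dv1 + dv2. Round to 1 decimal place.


Step 1: Transfer semi-major axis a_t = (9.124012e+06 + 2.866864e+07) / 2 = 1.889633e+07 m
Step 2: v1 (circular at r1) = sqrt(mu/r1) = 6609.61 m/s
Step 3: v_t1 = sqrt(mu*(2/r1 - 1/a_t)) = 8141.24 m/s
Step 4: dv1 = |8141.24 - 6609.61| = 1531.63 m/s
Step 5: v2 (circular at r2) = 3728.77 m/s, v_t2 = 2591.01 m/s
Step 6: dv2 = |3728.77 - 2591.01| = 1137.75 m/s
Step 7: Total delta-v = 1531.63 + 1137.75 = 2669.4 m/s

2669.4


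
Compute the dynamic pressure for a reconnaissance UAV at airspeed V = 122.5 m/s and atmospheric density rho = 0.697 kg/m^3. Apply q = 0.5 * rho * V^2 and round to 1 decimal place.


Step 1: V^2 = 122.5^2 = 15006.25
Step 2: q = 0.5 * 0.697 * 15006.25
Step 3: q = 5229.7 Pa

5229.7


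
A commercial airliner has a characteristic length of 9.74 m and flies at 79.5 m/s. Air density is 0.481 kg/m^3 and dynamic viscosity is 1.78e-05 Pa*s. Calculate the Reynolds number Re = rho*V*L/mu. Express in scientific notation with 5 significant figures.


Step 1: Numerator = rho * V * L = 0.481 * 79.5 * 9.74 = 372.45273
Step 2: Re = 372.45273 / 1.78e-05
Step 3: Re = 2.0924e+07

2.0924e+07


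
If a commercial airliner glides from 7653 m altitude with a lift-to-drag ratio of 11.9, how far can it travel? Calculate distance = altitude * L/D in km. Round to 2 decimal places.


Step 1: Glide distance = altitude * L/D = 7653 * 11.9 = 91070.7 m
Step 2: Convert to km: 91070.7 / 1000 = 91.07 km

91.07


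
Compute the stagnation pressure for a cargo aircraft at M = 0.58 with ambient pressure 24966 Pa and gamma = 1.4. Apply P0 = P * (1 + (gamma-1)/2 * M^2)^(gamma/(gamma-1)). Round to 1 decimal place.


Step 1: (gamma-1)/2 * M^2 = 0.2 * 0.3364 = 0.06728
Step 2: 1 + 0.06728 = 1.06728
Step 3: Exponent gamma/(gamma-1) = 3.5
Step 4: P0 = 24966 * 1.06728^3.5 = 31356.2 Pa

31356.2


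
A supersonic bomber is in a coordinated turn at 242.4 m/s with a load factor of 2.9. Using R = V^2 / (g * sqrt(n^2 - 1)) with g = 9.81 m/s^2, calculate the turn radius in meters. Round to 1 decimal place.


Step 1: V^2 = 242.4^2 = 58757.76
Step 2: n^2 - 1 = 2.9^2 - 1 = 7.41
Step 3: sqrt(7.41) = 2.722132
Step 4: R = 58757.76 / (9.81 * 2.722132) = 2200.3 m

2200.3


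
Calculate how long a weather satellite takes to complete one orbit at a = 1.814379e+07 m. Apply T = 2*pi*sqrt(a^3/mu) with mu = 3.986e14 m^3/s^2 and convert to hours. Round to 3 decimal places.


Step 1: a^3 / mu = 5.972883e+21 / 3.986e14 = 1.498465e+07
Step 2: sqrt(1.498465e+07) = 3871.0018 s
Step 3: T = 2*pi * 3871.0018 = 24322.22 s
Step 4: T in hours = 24322.22 / 3600 = 6.756 hours

6.756


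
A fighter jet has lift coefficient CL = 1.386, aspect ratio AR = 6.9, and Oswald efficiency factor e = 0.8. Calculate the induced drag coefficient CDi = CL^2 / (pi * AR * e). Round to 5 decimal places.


Step 1: CL^2 = 1.386^2 = 1.920996
Step 2: pi * AR * e = 3.14159 * 6.9 * 0.8 = 17.341591
Step 3: CDi = 1.920996 / 17.341591 = 0.11077

0.11077


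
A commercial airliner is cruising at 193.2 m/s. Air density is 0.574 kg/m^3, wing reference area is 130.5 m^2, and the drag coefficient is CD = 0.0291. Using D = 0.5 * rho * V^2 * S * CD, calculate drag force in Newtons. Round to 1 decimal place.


Step 1: Dynamic pressure q = 0.5 * 0.574 * 193.2^2 = 10712.6309 Pa
Step 2: Drag D = q * S * CD = 10712.6309 * 130.5 * 0.0291
Step 3: D = 40681.8 N

40681.8


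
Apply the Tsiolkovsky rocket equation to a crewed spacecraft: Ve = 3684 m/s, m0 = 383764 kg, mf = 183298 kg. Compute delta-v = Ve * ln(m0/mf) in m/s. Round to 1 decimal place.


Step 1: Mass ratio m0/mf = 383764 / 183298 = 2.093662
Step 2: ln(2.093662) = 0.738915
Step 3: delta-v = 3684 * 0.738915 = 2722.2 m/s

2722.2


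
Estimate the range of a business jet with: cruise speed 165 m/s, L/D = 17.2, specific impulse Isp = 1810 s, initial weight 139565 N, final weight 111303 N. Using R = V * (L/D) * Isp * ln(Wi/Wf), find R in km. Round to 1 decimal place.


Step 1: Coefficient = V * (L/D) * Isp = 165 * 17.2 * 1810 = 5136780.0 m
Step 2: Wi/Wf = 139565 / 111303 = 1.253919
Step 3: ln(1.253919) = 0.226274
Step 4: R = 5136780.0 * 0.226274 = 1162320.9 m = 1162.3 km

1162.3


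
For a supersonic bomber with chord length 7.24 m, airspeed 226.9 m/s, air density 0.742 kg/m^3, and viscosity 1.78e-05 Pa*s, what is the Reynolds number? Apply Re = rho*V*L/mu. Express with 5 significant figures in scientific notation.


Step 1: Numerator = rho * V * L = 0.742 * 226.9 * 7.24 = 1218.924952
Step 2: Re = 1218.924952 / 1.78e-05
Step 3: Re = 6.8479e+07

6.8479e+07


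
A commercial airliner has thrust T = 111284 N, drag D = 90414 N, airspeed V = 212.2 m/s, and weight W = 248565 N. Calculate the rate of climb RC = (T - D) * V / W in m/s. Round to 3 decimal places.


Step 1: Excess thrust = T - D = 111284 - 90414 = 20870 N
Step 2: Excess power = 20870 * 212.2 = 4428614.0 W
Step 3: RC = 4428614.0 / 248565 = 17.817 m/s

17.817


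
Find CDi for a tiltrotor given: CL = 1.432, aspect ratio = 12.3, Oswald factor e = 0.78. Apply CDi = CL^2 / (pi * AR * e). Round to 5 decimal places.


Step 1: CL^2 = 1.432^2 = 2.050624
Step 2: pi * AR * e = 3.14159 * 12.3 * 0.78 = 30.14044
Step 3: CDi = 2.050624 / 30.14044 = 0.06804

0.06804


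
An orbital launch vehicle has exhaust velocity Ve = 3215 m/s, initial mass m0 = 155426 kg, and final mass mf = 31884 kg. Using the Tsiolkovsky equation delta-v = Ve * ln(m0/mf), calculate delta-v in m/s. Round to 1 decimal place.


Step 1: Mass ratio m0/mf = 155426 / 31884 = 4.874733
Step 2: ln(4.874733) = 1.584065
Step 3: delta-v = 3215 * 1.584065 = 5092.8 m/s

5092.8


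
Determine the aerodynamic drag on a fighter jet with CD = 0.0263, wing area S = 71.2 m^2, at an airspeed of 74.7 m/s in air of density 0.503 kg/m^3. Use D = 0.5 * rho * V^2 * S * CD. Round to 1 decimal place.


Step 1: Dynamic pressure q = 0.5 * 0.503 * 74.7^2 = 1403.3926 Pa
Step 2: Drag D = q * S * CD = 1403.3926 * 71.2 * 0.0263
Step 3: D = 2627.9 N

2627.9


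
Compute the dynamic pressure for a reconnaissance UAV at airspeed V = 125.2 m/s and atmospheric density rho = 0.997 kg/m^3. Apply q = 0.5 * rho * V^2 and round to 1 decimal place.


Step 1: V^2 = 125.2^2 = 15675.04
Step 2: q = 0.5 * 0.997 * 15675.04
Step 3: q = 7814.0 Pa

7814.0


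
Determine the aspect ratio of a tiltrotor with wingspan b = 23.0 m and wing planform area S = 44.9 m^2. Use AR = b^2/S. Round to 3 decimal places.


Step 1: b^2 = 23.0^2 = 529.0
Step 2: AR = 529.0 / 44.9 = 11.782

11.782


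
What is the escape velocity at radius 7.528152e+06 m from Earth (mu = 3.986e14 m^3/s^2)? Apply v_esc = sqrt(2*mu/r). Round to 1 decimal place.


Step 1: 2*mu/r = 2 * 3.986e14 / 7.528152e+06 = 105895842.6982
Step 2: v_esc = sqrt(105895842.6982) = 10290.6 m/s

10290.6


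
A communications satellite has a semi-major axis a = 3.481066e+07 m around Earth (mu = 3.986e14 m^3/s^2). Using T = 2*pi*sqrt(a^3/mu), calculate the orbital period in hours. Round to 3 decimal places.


Step 1: a^3 / mu = 4.218293e+22 / 3.986e14 = 1.058277e+08
Step 2: sqrt(1.058277e+08) = 10287.2605 s
Step 3: T = 2*pi * 10287.2605 = 64636.76 s
Step 4: T in hours = 64636.76 / 3600 = 17.955 hours

17.955


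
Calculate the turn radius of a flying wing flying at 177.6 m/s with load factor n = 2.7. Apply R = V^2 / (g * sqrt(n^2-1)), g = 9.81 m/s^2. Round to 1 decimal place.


Step 1: V^2 = 177.6^2 = 31541.76
Step 2: n^2 - 1 = 2.7^2 - 1 = 6.29
Step 3: sqrt(6.29) = 2.507987
Step 4: R = 31541.76 / (9.81 * 2.507987) = 1282.0 m

1282.0


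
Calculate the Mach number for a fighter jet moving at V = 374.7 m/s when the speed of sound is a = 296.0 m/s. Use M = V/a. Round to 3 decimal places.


Step 1: M = V / a = 374.7 / 296.0
Step 2: M = 1.266

1.266


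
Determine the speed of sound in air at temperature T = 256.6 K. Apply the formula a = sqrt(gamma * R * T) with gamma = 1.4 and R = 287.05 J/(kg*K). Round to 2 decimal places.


Step 1: gamma * R * T = 1.4 * 287.05 * 256.6 = 103119.842
Step 2: a = sqrt(103119.842) = 321.12 m/s

321.12


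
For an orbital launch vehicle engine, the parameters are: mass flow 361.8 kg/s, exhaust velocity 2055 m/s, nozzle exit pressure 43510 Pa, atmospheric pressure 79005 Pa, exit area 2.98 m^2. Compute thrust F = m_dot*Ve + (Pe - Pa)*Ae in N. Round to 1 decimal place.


Step 1: Momentum thrust = m_dot * Ve = 361.8 * 2055 = 743499.0 N
Step 2: Pressure thrust = (Pe - Pa) * Ae = (43510 - 79005) * 2.98 = -105775.10 N
Step 3: Total thrust F = 743499.0 + -105775.10 = 637723.9 N

637723.9


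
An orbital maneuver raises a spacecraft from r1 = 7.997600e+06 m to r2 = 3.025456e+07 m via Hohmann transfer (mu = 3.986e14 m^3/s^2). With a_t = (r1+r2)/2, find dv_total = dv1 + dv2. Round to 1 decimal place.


Step 1: Transfer semi-major axis a_t = (7.997600e+06 + 3.025456e+07) / 2 = 1.912608e+07 m
Step 2: v1 (circular at r1) = sqrt(mu/r1) = 7059.74 m/s
Step 3: v_t1 = sqrt(mu*(2/r1 - 1/a_t)) = 8879.15 m/s
Step 4: dv1 = |8879.15 - 7059.74| = 1819.41 m/s
Step 5: v2 (circular at r2) = 3629.72 m/s, v_t2 = 2347.15 m/s
Step 6: dv2 = |3629.72 - 2347.15| = 1282.57 m/s
Step 7: Total delta-v = 1819.41 + 1282.57 = 3102.0 m/s

3102.0


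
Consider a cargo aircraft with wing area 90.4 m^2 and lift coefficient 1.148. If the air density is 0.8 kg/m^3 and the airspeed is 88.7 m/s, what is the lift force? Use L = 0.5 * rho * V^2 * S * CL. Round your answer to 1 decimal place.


Step 1: Calculate dynamic pressure q = 0.5 * 0.8 * 88.7^2 = 0.5 * 0.8 * 7867.69 = 3147.076 Pa
Step 2: Multiply by wing area and lift coefficient: L = 3147.076 * 90.4 * 1.148
Step 3: L = 284495.6704 * 1.148 = 326601.0 N

326601.0


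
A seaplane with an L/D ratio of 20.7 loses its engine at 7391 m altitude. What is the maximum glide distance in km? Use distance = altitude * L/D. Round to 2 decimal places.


Step 1: Glide distance = altitude * L/D = 7391 * 20.7 = 152993.7 m
Step 2: Convert to km: 152993.7 / 1000 = 152.99 km

152.99


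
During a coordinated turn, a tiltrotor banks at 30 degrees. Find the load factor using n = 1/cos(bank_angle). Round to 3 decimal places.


Step 1: Convert 30 degrees to radians = 0.523599
Step 2: cos(30 deg) = 0.866025
Step 3: n = 1 / 0.866025 = 1.155

1.155


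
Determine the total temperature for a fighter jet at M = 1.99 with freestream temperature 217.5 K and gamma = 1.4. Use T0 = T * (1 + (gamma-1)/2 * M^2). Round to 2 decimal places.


Step 1: (gamma-1)/2 = 0.2
Step 2: M^2 = 3.9601
Step 3: 1 + 0.2 * 3.9601 = 1.79202
Step 4: T0 = 217.5 * 1.79202 = 389.76 K

389.76


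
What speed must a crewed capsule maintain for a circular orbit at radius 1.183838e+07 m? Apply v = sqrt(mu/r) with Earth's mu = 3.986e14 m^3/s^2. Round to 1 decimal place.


Step 1: mu / r = 3.986e14 / 1.183838e+07 = 33670147.4357
Step 2: v = sqrt(33670147.4357) = 5802.6 m/s

5802.6


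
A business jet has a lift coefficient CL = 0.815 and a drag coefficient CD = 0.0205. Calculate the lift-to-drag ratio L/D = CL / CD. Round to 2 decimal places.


Step 1: L/D = CL / CD = 0.815 / 0.0205
Step 2: L/D = 39.76

39.76


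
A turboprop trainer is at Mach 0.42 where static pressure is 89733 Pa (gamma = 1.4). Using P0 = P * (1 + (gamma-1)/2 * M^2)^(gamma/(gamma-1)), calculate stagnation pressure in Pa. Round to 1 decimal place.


Step 1: (gamma-1)/2 * M^2 = 0.2 * 0.1764 = 0.03528
Step 2: 1 + 0.03528 = 1.03528
Step 3: Exponent gamma/(gamma-1) = 3.5
Step 4: P0 = 89733 * 1.03528^3.5 = 101310.5 Pa

101310.5


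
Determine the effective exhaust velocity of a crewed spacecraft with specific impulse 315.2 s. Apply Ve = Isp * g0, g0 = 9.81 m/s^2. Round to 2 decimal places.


Step 1: Ve = Isp * g0 = 315.2 * 9.81
Step 2: Ve = 3092.11 m/s

3092.11


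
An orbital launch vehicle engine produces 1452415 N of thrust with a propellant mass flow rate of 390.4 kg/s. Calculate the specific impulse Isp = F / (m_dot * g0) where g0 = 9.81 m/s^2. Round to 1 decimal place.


Step 1: m_dot * g0 = 390.4 * 9.81 = 3829.82
Step 2: Isp = 1452415 / 3829.82 = 379.2 s

379.2


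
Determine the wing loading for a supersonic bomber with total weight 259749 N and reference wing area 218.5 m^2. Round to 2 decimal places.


Step 1: Wing loading = W / S = 259749 / 218.5
Step 2: Wing loading = 1188.78 N/m^2

1188.78


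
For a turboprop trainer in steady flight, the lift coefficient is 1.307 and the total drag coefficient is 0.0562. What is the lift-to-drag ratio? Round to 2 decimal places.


Step 1: L/D = CL / CD = 1.307 / 0.0562
Step 2: L/D = 23.26

23.26


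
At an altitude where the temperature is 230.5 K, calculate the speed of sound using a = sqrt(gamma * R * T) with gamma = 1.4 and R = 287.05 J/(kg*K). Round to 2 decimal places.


Step 1: gamma * R * T = 1.4 * 287.05 * 230.5 = 92631.035
Step 2: a = sqrt(92631.035) = 304.35 m/s

304.35


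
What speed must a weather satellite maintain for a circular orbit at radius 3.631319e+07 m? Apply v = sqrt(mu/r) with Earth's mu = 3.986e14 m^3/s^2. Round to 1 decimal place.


Step 1: mu / r = 3.986e14 / 3.631319e+07 = 10976727.74
Step 2: v = sqrt(10976727.74) = 3313.1 m/s

3313.1


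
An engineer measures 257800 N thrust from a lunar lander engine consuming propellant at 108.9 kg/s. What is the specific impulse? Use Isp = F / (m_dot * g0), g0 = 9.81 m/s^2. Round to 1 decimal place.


Step 1: m_dot * g0 = 108.9 * 9.81 = 1068.31
Step 2: Isp = 257800 / 1068.31 = 241.3 s

241.3


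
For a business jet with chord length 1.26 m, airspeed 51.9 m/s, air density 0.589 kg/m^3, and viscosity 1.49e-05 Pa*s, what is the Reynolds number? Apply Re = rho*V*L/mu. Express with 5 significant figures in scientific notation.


Step 1: Numerator = rho * V * L = 0.589 * 51.9 * 1.26 = 38.517066
Step 2: Re = 38.517066 / 1.49e-05
Step 3: Re = 2.5850e+06

2.5850e+06


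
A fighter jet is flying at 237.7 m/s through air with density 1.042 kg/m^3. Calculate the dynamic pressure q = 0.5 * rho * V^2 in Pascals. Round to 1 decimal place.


Step 1: V^2 = 237.7^2 = 56501.29
Step 2: q = 0.5 * 1.042 * 56501.29
Step 3: q = 29437.2 Pa

29437.2


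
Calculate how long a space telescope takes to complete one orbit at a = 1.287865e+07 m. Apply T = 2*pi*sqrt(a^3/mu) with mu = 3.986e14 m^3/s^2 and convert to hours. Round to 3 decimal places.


Step 1: a^3 / mu = 2.136048e+21 / 3.986e14 = 5.358876e+06
Step 2: sqrt(5.358876e+06) = 2314.9247 s
Step 3: T = 2*pi * 2314.9247 = 14545.1 s
Step 4: T in hours = 14545.1 / 3600 = 4.040 hours

4.040


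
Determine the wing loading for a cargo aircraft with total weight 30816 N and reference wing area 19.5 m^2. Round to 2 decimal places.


Step 1: Wing loading = W / S = 30816 / 19.5
Step 2: Wing loading = 1580.31 N/m^2

1580.31


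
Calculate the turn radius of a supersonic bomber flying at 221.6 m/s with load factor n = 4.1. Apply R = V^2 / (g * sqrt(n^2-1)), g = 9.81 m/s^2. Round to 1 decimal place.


Step 1: V^2 = 221.6^2 = 49106.56
Step 2: n^2 - 1 = 4.1^2 - 1 = 15.81
Step 3: sqrt(15.81) = 3.976179
Step 4: R = 49106.56 / (9.81 * 3.976179) = 1258.9 m

1258.9


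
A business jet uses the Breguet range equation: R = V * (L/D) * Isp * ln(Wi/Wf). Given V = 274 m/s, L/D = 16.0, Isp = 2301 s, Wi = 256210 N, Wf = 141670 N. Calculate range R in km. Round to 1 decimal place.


Step 1: Coefficient = V * (L/D) * Isp = 274 * 16.0 * 2301 = 10087584.0 m
Step 2: Wi/Wf = 256210 / 141670 = 1.808499
Step 3: ln(1.808499) = 0.592497
Step 4: R = 10087584.0 * 0.592497 = 5976863.4 m = 5976.9 km

5976.9


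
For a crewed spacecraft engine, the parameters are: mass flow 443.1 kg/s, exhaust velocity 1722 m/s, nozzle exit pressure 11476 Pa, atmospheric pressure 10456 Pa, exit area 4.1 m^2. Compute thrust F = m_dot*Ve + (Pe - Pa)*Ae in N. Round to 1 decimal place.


Step 1: Momentum thrust = m_dot * Ve = 443.1 * 1722 = 763018.2 N
Step 2: Pressure thrust = (Pe - Pa) * Ae = (11476 - 10456) * 4.1 = 4182.0 N
Step 3: Total thrust F = 763018.2 + 4182.0 = 767200.2 N

767200.2


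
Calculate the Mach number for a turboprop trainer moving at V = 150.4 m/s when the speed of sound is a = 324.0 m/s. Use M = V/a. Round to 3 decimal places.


Step 1: M = V / a = 150.4 / 324.0
Step 2: M = 0.464

0.464


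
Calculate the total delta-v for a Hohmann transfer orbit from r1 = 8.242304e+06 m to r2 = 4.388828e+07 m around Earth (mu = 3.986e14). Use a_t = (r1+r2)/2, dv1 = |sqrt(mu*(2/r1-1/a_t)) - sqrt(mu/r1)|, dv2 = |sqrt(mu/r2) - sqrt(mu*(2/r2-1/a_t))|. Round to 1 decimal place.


Step 1: Transfer semi-major axis a_t = (8.242304e+06 + 4.388828e+07) / 2 = 2.606529e+07 m
Step 2: v1 (circular at r1) = sqrt(mu/r1) = 6954.15 m/s
Step 3: v_t1 = sqrt(mu*(2/r1 - 1/a_t)) = 9023.76 m/s
Step 4: dv1 = |9023.76 - 6954.15| = 2069.6 m/s
Step 5: v2 (circular at r2) = 3013.66 m/s, v_t2 = 1694.68 m/s
Step 6: dv2 = |3013.66 - 1694.68| = 1318.98 m/s
Step 7: Total delta-v = 2069.6 + 1318.98 = 3388.6 m/s

3388.6


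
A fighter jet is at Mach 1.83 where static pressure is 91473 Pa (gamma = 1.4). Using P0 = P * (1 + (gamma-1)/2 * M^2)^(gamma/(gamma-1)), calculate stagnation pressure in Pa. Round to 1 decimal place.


Step 1: (gamma-1)/2 * M^2 = 0.2 * 3.3489 = 0.66978
Step 2: 1 + 0.66978 = 1.66978
Step 3: Exponent gamma/(gamma-1) = 3.5
Step 4: P0 = 91473 * 1.66978^3.5 = 550301.0 Pa

550301.0


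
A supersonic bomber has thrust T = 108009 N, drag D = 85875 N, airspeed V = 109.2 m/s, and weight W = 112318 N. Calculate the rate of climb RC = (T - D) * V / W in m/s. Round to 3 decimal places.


Step 1: Excess thrust = T - D = 108009 - 85875 = 22134 N
Step 2: Excess power = 22134 * 109.2 = 2417032.8 W
Step 3: RC = 2417032.8 / 112318 = 21.520 m/s

21.520


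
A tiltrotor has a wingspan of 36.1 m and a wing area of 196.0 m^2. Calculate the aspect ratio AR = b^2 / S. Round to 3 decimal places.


Step 1: b^2 = 36.1^2 = 1303.21
Step 2: AR = 1303.21 / 196.0 = 6.649

6.649


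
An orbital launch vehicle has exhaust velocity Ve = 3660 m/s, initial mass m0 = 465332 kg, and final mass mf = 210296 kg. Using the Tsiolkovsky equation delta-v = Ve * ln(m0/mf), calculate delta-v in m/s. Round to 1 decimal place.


Step 1: Mass ratio m0/mf = 465332 / 210296 = 2.212748
Step 2: ln(2.212748) = 0.794235
Step 3: delta-v = 3660 * 0.794235 = 2906.9 m/s

2906.9


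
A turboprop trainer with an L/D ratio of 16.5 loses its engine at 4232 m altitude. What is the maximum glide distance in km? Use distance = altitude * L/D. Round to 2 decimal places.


Step 1: Glide distance = altitude * L/D = 4232 * 16.5 = 69828.0 m
Step 2: Convert to km: 69828.0 / 1000 = 69.83 km

69.83


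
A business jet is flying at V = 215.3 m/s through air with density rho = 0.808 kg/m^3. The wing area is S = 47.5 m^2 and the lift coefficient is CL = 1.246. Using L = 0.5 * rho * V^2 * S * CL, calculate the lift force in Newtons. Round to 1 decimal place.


Step 1: Calculate dynamic pressure q = 0.5 * 0.808 * 215.3^2 = 0.5 * 0.808 * 46354.09 = 18727.0524 Pa
Step 2: Multiply by wing area and lift coefficient: L = 18727.0524 * 47.5 * 1.246
Step 3: L = 889534.9871 * 1.246 = 1108360.6 N

1108360.6


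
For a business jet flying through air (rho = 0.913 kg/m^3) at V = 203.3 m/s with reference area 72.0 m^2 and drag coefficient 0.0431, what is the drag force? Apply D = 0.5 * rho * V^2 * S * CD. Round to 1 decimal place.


Step 1: Dynamic pressure q = 0.5 * 0.913 * 203.3^2 = 18867.5513 Pa
Step 2: Drag D = q * S * CD = 18867.5513 * 72.0 * 0.0431
Step 3: D = 58549.8 N

58549.8


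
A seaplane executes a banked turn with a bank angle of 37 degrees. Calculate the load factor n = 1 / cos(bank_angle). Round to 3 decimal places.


Step 1: Convert 37 degrees to radians = 0.645772
Step 2: cos(37 deg) = 0.798636
Step 3: n = 1 / 0.798636 = 1.252

1.252


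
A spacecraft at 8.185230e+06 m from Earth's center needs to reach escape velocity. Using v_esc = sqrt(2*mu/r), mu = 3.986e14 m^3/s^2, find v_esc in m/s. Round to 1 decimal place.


Step 1: 2*mu/r = 2 * 3.986e14 / 8.185230e+06 = 97394941.8648
Step 2: v_esc = sqrt(97394941.8648) = 9868.9 m/s

9868.9


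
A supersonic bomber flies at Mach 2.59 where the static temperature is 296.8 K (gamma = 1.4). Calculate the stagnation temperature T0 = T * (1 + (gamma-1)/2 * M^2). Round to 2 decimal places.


Step 1: (gamma-1)/2 = 0.2
Step 2: M^2 = 6.7081
Step 3: 1 + 0.2 * 6.7081 = 2.34162
Step 4: T0 = 296.8 * 2.34162 = 694.99 K

694.99


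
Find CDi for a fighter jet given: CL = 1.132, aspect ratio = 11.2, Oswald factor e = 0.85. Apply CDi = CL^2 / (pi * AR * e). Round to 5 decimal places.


Step 1: CL^2 = 1.132^2 = 1.281424
Step 2: pi * AR * e = 3.14159 * 11.2 * 0.85 = 29.907962
Step 3: CDi = 1.281424 / 29.907962 = 0.04285

0.04285


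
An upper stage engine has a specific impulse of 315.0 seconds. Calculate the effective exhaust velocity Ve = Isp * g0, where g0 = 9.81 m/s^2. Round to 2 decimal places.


Step 1: Ve = Isp * g0 = 315.0 * 9.81
Step 2: Ve = 3090.15 m/s

3090.15


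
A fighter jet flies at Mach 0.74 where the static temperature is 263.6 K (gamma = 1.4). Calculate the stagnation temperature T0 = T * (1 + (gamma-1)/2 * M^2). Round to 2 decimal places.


Step 1: (gamma-1)/2 = 0.2
Step 2: M^2 = 0.5476
Step 3: 1 + 0.2 * 0.5476 = 1.10952
Step 4: T0 = 263.6 * 1.10952 = 292.47 K

292.47


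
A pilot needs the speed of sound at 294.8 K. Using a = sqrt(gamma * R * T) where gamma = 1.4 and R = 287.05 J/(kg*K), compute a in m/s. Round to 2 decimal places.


Step 1: gamma * R * T = 1.4 * 287.05 * 294.8 = 118471.276
Step 2: a = sqrt(118471.276) = 344.20 m/s

344.20


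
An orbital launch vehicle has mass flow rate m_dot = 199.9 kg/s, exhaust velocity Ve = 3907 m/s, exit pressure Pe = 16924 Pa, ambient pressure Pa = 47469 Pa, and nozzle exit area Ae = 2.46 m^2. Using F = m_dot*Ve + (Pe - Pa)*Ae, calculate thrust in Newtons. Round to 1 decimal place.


Step 1: Momentum thrust = m_dot * Ve = 199.9 * 3907 = 781009.3 N
Step 2: Pressure thrust = (Pe - Pa) * Ae = (16924 - 47469) * 2.46 = -75140.70 N
Step 3: Total thrust F = 781009.3 + -75140.70 = 705868.6 N

705868.6


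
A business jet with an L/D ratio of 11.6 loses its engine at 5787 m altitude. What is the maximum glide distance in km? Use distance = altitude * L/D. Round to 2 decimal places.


Step 1: Glide distance = altitude * L/D = 5787 * 11.6 = 67129.2 m
Step 2: Convert to km: 67129.2 / 1000 = 67.13 km

67.13


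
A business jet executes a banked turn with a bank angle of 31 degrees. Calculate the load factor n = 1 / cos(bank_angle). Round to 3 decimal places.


Step 1: Convert 31 degrees to radians = 0.541052
Step 2: cos(31 deg) = 0.857167
Step 3: n = 1 / 0.857167 = 1.167

1.167


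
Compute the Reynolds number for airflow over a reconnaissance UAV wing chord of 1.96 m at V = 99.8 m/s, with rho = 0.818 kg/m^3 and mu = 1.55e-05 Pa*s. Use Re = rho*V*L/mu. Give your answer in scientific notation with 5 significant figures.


Step 1: Numerator = rho * V * L = 0.818 * 99.8 * 1.96 = 160.007344
Step 2: Re = 160.007344 / 1.55e-05
Step 3: Re = 1.0323e+07

1.0323e+07


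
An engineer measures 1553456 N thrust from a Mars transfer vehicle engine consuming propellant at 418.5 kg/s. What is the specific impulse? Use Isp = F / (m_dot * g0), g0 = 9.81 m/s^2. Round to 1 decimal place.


Step 1: m_dot * g0 = 418.5 * 9.81 = 4105.49
Step 2: Isp = 1553456 / 4105.49 = 378.4 s

378.4


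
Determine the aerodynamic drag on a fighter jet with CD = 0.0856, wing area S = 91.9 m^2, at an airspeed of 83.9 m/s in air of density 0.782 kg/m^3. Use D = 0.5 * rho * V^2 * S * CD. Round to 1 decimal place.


Step 1: Dynamic pressure q = 0.5 * 0.782 * 83.9^2 = 2752.3311 Pa
Step 2: Drag D = q * S * CD = 2752.3311 * 91.9 * 0.0856
Step 3: D = 21651.6 N

21651.6


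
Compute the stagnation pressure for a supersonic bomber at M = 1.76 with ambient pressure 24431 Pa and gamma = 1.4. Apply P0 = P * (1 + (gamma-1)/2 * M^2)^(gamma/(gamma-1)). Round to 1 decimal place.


Step 1: (gamma-1)/2 * M^2 = 0.2 * 3.0976 = 0.61952
Step 2: 1 + 0.61952 = 1.61952
Step 3: Exponent gamma/(gamma-1) = 3.5
Step 4: P0 = 24431 * 1.61952^3.5 = 132066.7 Pa

132066.7


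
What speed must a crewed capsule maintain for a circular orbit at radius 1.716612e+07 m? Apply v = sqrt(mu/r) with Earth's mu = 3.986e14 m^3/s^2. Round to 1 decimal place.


Step 1: mu / r = 3.986e14 / 1.716612e+07 = 23220156.9137
Step 2: v = sqrt(23220156.9137) = 4818.7 m/s

4818.7


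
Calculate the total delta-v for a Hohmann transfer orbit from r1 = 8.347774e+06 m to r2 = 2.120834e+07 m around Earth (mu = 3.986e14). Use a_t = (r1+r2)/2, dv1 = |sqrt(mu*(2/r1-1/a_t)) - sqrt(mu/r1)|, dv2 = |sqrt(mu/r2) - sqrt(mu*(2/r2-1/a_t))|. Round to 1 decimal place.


Step 1: Transfer semi-major axis a_t = (8.347774e+06 + 2.120834e+07) / 2 = 1.477806e+07 m
Step 2: v1 (circular at r1) = sqrt(mu/r1) = 6910.08 m/s
Step 3: v_t1 = sqrt(mu*(2/r1 - 1/a_t)) = 8278.05 m/s
Step 4: dv1 = |8278.05 - 6910.08| = 1367.97 m/s
Step 5: v2 (circular at r2) = 4335.26 m/s, v_t2 = 3258.31 m/s
Step 6: dv2 = |4335.26 - 3258.31| = 1076.95 m/s
Step 7: Total delta-v = 1367.97 + 1076.95 = 2444.9 m/s

2444.9


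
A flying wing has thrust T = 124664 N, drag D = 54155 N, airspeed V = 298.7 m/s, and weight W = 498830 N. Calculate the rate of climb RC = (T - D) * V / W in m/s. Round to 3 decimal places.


Step 1: Excess thrust = T - D = 124664 - 54155 = 70509 N
Step 2: Excess power = 70509 * 298.7 = 21061038.3 W
Step 3: RC = 21061038.3 / 498830 = 42.221 m/s

42.221


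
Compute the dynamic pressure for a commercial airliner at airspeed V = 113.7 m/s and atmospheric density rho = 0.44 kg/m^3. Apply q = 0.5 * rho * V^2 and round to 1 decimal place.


Step 1: V^2 = 113.7^2 = 12927.69
Step 2: q = 0.5 * 0.44 * 12927.69
Step 3: q = 2844.1 Pa

2844.1


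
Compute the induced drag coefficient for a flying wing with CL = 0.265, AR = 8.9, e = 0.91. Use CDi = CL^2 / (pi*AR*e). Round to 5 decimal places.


Step 1: CL^2 = 0.265^2 = 0.070225
Step 2: pi * AR * e = 3.14159 * 8.9 * 0.91 = 25.443759
Step 3: CDi = 0.070225 / 25.443759 = 0.00276

0.00276


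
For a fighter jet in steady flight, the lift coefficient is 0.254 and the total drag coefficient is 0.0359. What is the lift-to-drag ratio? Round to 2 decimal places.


Step 1: L/D = CL / CD = 0.254 / 0.0359
Step 2: L/D = 7.08

7.08


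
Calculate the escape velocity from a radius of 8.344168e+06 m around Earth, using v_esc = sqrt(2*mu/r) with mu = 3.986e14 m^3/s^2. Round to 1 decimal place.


Step 1: 2*mu/r = 2 * 3.986e14 / 8.344168e+06 = 95539782.9957
Step 2: v_esc = sqrt(95539782.9957) = 9774.4 m/s

9774.4


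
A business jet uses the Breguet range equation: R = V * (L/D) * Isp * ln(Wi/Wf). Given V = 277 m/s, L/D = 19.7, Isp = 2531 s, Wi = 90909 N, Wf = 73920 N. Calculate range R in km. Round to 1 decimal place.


Step 1: Coefficient = V * (L/D) * Isp = 277 * 19.7 * 2531 = 13811413.9 m
Step 2: Wi/Wf = 90909 / 73920 = 1.22983
Step 3: ln(1.22983) = 0.206876
Step 4: R = 13811413.9 * 0.206876 = 2857244.2 m = 2857.2 km

2857.2


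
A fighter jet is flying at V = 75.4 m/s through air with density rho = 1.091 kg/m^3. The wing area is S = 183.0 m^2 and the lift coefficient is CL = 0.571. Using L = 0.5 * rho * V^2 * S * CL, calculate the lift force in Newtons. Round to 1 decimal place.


Step 1: Calculate dynamic pressure q = 0.5 * 1.091 * 75.4^2 = 0.5 * 1.091 * 5685.16 = 3101.2548 Pa
Step 2: Multiply by wing area and lift coefficient: L = 3101.2548 * 183.0 * 0.571
Step 3: L = 567529.6247 * 0.571 = 324059.4 N

324059.4


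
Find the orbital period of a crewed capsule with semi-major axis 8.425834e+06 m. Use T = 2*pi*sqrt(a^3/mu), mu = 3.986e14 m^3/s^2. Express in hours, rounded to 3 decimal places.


Step 1: a^3 / mu = 5.981894e+20 / 3.986e14 = 1.500726e+06
Step 2: sqrt(1.500726e+06) = 1225.0412 s
Step 3: T = 2*pi * 1225.0412 = 7697.16 s
Step 4: T in hours = 7697.16 / 3600 = 2.138 hours

2.138


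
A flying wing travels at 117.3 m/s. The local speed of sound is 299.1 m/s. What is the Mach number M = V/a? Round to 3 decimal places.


Step 1: M = V / a = 117.3 / 299.1
Step 2: M = 0.392

0.392


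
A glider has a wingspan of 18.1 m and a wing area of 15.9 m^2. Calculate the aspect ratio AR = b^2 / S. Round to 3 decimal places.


Step 1: b^2 = 18.1^2 = 327.61
Step 2: AR = 327.61 / 15.9 = 20.604

20.604


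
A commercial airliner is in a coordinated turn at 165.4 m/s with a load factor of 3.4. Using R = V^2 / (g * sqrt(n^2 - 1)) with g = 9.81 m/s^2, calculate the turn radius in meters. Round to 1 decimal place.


Step 1: V^2 = 165.4^2 = 27357.16
Step 2: n^2 - 1 = 3.4^2 - 1 = 10.56
Step 3: sqrt(10.56) = 3.249615
Step 4: R = 27357.16 / (9.81 * 3.249615) = 858.2 m

858.2
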